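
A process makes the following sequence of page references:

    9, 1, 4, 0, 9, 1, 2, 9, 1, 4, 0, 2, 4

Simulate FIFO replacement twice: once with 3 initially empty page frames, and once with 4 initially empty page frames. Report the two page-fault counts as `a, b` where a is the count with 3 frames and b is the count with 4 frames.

3 frames: F F F F F F F . . F F . . → 9 faults.
4 frames: F F F F . . F F F F F F . → 10 faults.
10 > 9: adding a frame increased faults — Belady's anomaly.

9, 10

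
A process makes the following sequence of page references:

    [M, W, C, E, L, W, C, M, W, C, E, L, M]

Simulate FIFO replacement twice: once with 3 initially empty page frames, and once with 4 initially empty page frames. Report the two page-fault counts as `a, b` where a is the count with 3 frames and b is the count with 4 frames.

10, 11

3 frames: F F F F F F F F . . F F . → 10 faults.
4 frames: F F F F F . . F F F F F F → 11 faults.
11 > 10: adding a frame increased faults — Belady's anomaly.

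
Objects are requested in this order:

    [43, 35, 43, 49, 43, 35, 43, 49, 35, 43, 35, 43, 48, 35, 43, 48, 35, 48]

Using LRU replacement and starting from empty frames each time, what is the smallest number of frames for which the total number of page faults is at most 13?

2

f=1: 18 faults
f=2: 12 faults
f=3: 4 faults
f=4: 4 faults
Smallest f with faults ≤ 13 is 2.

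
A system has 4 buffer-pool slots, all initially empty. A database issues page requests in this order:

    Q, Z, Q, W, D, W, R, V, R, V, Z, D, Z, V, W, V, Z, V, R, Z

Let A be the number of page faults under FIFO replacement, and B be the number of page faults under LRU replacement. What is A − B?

Under FIFO: F F . F F . F F . . F . . . F . . . . . → 8 faults.
Under LRU: F F . F F . F F . . F F . . F . . . F . → 10 faults.
A − B = 8 − 10 = -2.

-2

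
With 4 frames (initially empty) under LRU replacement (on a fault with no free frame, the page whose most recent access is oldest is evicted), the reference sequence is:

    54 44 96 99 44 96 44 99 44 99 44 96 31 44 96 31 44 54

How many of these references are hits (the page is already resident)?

54 -> miss, frames {54}
44 -> miss, frames {54,44}
96 -> miss, frames {54,44,96}
99 -> miss, frames {54,44,96,99}
44 -> hit
96 -> hit
44 -> hit
99 -> hit
44 -> hit
99 -> hit
44 -> hit
96 -> hit
31 -> miss, evict 54, frames {99,44,96,31}
44 -> hit
96 -> hit
31 -> hit
44 -> hit
54 -> miss, evict 99, frames {96,31,44,54}
Hits: 12.

12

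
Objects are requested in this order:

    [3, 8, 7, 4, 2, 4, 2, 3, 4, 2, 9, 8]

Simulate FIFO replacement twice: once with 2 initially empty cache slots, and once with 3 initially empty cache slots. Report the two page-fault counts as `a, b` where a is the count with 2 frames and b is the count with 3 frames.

10, 8

2 frames: F F F F F . . F F F F F → 10 faults.
3 frames: F F F F F . . F . . F F → 8 faults.
8 < 10: adding a frame reduced faults, as is typical.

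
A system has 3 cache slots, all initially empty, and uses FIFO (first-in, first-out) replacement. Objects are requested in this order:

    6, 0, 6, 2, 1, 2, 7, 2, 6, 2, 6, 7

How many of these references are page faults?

7

6 → miss, frames [6]
0 → miss, frames [6, 0]
6 → hit
2 → miss, frames [6, 0, 2]
1 → miss, evict 6, frames [0, 2, 1]
2 → hit
7 → miss, evict 0, frames [2, 1, 7]
2 → hit
6 → miss, evict 2, frames [1, 7, 6]
2 → miss, evict 1, frames [7, 6, 2]
6 → hit
7 → hit
Page faults: 7.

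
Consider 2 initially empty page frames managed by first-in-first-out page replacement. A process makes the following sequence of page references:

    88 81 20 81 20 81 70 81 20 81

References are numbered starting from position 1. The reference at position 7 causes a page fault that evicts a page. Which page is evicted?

pos 1: 88 → fault, frames [88]
pos 2: 81 → fault, frames [88, 81]
pos 3: 20 → fault, evict 88, frames [81, 20]
pos 4: 81 → hit
pos 5: 20 → hit
pos 6: 81 → hit
pos 7: 70 → fault, evict 81, frames [20, 70]
At position 7, page 81 is evicted.

81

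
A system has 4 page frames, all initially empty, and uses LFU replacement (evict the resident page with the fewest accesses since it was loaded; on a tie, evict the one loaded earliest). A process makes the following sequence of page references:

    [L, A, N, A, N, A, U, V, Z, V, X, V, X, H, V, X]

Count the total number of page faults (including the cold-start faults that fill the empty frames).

8

L: fault, frames [L]
A: fault, frames [L, A]
N: fault, frames [L, A, N]
A: hit
N: hit
A: hit
U: fault, frames [L, A, N, U]
V: fault, evict L, frames [A, N, U, V]
Z: fault, evict U, frames [A, N, V, Z]
V: hit
X: fault, evict Z, frames [A, N, V, X]
V: hit
X: hit
H: fault, evict N, frames [A, V, X, H]
V: hit
X: hit
Page faults: 8.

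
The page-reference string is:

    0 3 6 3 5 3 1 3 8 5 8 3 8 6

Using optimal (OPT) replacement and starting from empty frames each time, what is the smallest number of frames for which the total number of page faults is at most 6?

4

f=1: 14 faults
f=2: 9 faults
f=3: 7 faults
f=4: 6 faults
f=5: 6 faults
f=6: 6 faults
Smallest f with faults ≤ 6 is 4.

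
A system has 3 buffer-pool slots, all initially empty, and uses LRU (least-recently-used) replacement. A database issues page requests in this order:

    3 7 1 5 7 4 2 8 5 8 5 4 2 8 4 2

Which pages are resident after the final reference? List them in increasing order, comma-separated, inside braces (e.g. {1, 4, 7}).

{2, 4, 8}

3: miss, frames {3}
7: miss, frames {3,7}
1: miss, frames {3,7,1}
5: miss, evict 3, frames {7,1,5}
7: hit
4: miss, evict 1, frames {5,7,4}
2: miss, evict 5, frames {7,4,2}
8: miss, evict 7, frames {4,2,8}
5: miss, evict 4, frames {2,8,5}
8: hit
5: hit
4: miss, evict 2, frames {8,5,4}
2: miss, evict 8, frames {5,4,2}
8: miss, evict 5, frames {4,2,8}
4: hit
2: hit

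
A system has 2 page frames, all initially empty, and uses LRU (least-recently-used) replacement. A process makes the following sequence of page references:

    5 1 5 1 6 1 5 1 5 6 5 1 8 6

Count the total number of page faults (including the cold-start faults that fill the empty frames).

8

5: miss, frames {5}
1: miss, frames {5,1}
5: hit
1: hit
6: miss, evict 5, frames {1,6}
1: hit
5: miss, evict 6, frames {1,5}
1: hit
5: hit
6: miss, evict 1, frames {5,6}
5: hit
1: miss, evict 6, frames {5,1}
8: miss, evict 5, frames {1,8}
6: miss, evict 1, frames {8,6}
Page faults: 8.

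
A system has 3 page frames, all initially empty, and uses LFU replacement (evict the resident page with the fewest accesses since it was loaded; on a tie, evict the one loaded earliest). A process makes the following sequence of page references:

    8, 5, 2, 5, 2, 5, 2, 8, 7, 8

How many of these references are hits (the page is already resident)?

8 → fault, frames (8)
5 → fault, frames (8 5)
2 → fault, frames (8 5 2)
5 → hit
2 → hit
5 → hit
2 → hit
8 → hit
7 → fault, evict 8, frames (5 2 7)
8 → fault, evict 7, frames (5 2 8)
Hits: 5.

5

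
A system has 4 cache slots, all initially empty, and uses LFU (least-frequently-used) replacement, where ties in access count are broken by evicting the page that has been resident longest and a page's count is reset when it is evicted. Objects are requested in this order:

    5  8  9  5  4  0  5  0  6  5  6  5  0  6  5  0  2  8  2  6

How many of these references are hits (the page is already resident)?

11

5 -> fault, frames [5]
8 -> fault, frames [5, 8]
9 -> fault, frames [5, 8, 9]
5 -> hit
4 -> fault, frames [5, 8, 9, 4]
0 -> fault, evict 8, frames [5, 9, 4, 0]
5 -> hit
0 -> hit
6 -> fault, evict 9, frames [5, 4, 0, 6]
5 -> hit
6 -> hit
5 -> hit
0 -> hit
6 -> hit
5 -> hit
0 -> hit
2 -> fault, evict 4, frames [5, 0, 6, 2]
8 -> fault, evict 2, frames [5, 0, 6, 8]
2 -> fault, evict 8, frames [5, 0, 6, 2]
6 -> hit
Hits: 11.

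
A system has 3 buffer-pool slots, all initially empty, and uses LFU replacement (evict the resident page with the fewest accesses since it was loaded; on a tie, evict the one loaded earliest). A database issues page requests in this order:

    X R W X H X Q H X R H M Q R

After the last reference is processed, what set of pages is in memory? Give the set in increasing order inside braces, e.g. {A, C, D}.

{H, R, X}

X: miss, frames {X}
R: miss, frames {X,R}
W: miss, frames {X,R,W}
X: hit
H: miss, evict R, frames {X,W,H}
X: hit
Q: miss, evict W, frames {X,H,Q}
H: hit
X: hit
R: miss, evict Q, frames {X,H,R}
H: hit
M: miss, evict R, frames {X,H,M}
Q: miss, evict M, frames {X,H,Q}
R: miss, evict Q, frames {X,H,R}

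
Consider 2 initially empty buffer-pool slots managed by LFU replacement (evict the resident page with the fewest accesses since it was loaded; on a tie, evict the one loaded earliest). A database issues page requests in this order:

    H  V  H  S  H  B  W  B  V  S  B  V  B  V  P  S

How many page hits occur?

2

H -> fault, frames (H)
V -> fault, frames (H V)
H -> hit
S -> fault, evict V, frames (H S)
H -> hit
B -> fault, evict S, frames (H B)
W -> fault, evict B, frames (H W)
B -> fault, evict W, frames (H B)
V -> fault, evict B, frames (H V)
S -> fault, evict V, frames (H S)
B -> fault, evict S, frames (H B)
V -> fault, evict B, frames (H V)
B -> fault, evict V, frames (H B)
V -> fault, evict B, frames (H V)
P -> fault, evict V, frames (H P)
S -> fault, evict P, frames (H S)
Hits: 2.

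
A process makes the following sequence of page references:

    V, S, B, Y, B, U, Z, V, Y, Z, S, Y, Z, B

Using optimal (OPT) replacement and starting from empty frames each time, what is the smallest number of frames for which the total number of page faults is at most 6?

f=1: 14 faults
f=2: 11 faults
f=3: 8 faults
f=4: 7 faults
f=5: 6 faults
f=6: 6 faults
Smallest f with faults ≤ 6 is 5.

5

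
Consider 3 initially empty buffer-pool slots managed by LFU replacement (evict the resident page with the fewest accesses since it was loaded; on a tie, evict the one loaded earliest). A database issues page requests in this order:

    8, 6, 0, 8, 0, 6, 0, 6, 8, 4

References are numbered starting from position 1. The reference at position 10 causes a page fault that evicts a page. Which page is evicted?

pos 1: 8: fault, frames (8)
pos 2: 6: fault, frames (8 6)
pos 3: 0: fault, frames (8 6 0)
pos 4: 8: hit
pos 5: 0: hit
pos 6: 6: hit
pos 7: 0: hit
pos 8: 6: hit
pos 9: 8: hit
pos 10: 4: fault, evict 8, frames (6 0 4)
At position 10, page 8 is evicted.

8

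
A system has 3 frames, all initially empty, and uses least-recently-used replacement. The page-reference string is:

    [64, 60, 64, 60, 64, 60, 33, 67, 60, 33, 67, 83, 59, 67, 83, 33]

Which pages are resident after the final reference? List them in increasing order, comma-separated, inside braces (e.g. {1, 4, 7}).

64: fault, frames {64}
60: fault, frames {64,60}
64: hit
60: hit
64: hit
60: hit
33: fault, frames {64,60,33}
67: fault, evict 64, frames {60,33,67}
60: hit
33: hit
67: hit
83: fault, evict 60, frames {33,67,83}
59: fault, evict 33, frames {67,83,59}
67: hit
83: hit
33: fault, evict 59, frames {67,83,33}

{33, 67, 83}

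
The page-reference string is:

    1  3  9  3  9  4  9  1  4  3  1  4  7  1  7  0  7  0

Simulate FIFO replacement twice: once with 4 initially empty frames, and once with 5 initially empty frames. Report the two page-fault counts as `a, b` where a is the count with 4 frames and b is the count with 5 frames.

4 frames: F F F . . F . . . . . . F F . F . . → 7 faults.
5 frames: F F F . . F . . . . . . F . . F . . → 6 faults.
6 < 7: adding a frame reduced faults, as is typical.

7, 6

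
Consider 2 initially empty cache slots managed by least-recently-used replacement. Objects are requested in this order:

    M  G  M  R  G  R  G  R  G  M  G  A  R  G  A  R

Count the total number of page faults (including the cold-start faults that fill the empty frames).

M: miss, frames [M]
G: miss, frames [M, G]
M: hit
R: miss, evict G, frames [M, R]
G: miss, evict M, frames [R, G]
R: hit
G: hit
R: hit
G: hit
M: miss, evict R, frames [G, M]
G: hit
A: miss, evict M, frames [G, A]
R: miss, evict G, frames [A, R]
G: miss, evict A, frames [R, G]
A: miss, evict R, frames [G, A]
R: miss, evict G, frames [A, R]
Page faults: 10.

10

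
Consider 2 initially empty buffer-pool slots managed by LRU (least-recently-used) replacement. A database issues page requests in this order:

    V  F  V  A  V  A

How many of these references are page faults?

3

V → fault, frames (V)
F → fault, frames (V F)
V → hit
A → fault, evict F, frames (V A)
V → hit
A → hit
Page faults: 3.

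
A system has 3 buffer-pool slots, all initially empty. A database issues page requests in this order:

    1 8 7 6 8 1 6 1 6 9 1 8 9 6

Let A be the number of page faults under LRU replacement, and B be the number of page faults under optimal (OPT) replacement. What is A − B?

Under LRU: F F F F . F . . . F . F . F → 8 faults.
Under OPT: F F F F . . . . . F . . . F → 6 faults.
A − B = 8 − 6 = 2.

2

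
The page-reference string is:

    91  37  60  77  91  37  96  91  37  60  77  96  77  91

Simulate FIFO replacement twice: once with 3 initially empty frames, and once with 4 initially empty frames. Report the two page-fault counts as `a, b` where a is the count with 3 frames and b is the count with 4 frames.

3 frames: F F F F F F F . . F F . . F → 10 faults.
4 frames: F F F F . . F F F F F F . F → 11 faults.
11 > 10: adding a frame increased faults — Belady's anomaly.

10, 11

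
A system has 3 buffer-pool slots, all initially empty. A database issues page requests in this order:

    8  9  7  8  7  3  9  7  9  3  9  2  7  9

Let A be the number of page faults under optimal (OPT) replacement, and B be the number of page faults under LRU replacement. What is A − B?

-2

Under OPT: F F F . . F . . . . . F . . → 5 faults.
Under LRU: F F F . . F F . . . . F F . → 7 faults.
A − B = 5 − 7 = -2.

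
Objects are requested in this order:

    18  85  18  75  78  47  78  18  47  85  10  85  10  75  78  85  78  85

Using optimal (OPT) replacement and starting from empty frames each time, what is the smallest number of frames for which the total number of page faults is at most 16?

2

f=1: 18 faults
f=2: 10 faults
f=3: 8 faults
f=4: 7 faults
f=5: 6 faults
f=6: 6 faults
Smallest f with faults ≤ 16 is 2.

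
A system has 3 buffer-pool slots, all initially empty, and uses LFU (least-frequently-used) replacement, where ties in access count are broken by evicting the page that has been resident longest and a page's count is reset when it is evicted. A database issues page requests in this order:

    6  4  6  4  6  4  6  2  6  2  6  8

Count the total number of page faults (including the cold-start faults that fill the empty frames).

6 -> miss, frames [6]
4 -> miss, frames [6, 4]
6 -> hit
4 -> hit
6 -> hit
4 -> hit
6 -> hit
2 -> miss, frames [6, 4, 2]
6 -> hit
2 -> hit
6 -> hit
8 -> miss, evict 2, frames [6, 4, 8]
Page faults: 4.

4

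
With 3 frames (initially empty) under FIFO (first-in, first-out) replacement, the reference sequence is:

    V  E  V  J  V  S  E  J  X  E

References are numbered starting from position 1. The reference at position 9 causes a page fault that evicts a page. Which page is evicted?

pos 1: V: miss, frames [V]
pos 2: E: miss, frames [V, E]
pos 3: V: hit
pos 4: J: miss, frames [V, E, J]
pos 5: V: hit
pos 6: S: miss, evict V, frames [E, J, S]
pos 7: E: hit
pos 8: J: hit
pos 9: X: miss, evict E, frames [J, S, X]
At position 9, page E is evicted.

E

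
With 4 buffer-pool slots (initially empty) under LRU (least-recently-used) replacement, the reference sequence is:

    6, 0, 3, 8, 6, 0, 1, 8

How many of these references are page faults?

6 → fault, frames (6)
0 → fault, frames (6 0)
3 → fault, frames (6 0 3)
8 → fault, frames (6 0 3 8)
6 → hit
0 → hit
1 → fault, evict 3, frames (8 6 0 1)
8 → hit
Page faults: 5.

5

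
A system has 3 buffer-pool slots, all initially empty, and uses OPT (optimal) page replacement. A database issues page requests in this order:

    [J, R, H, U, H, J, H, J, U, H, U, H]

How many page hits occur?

J -> miss, frames {J}
R -> miss, frames {J,R}
H -> miss, frames {J,R,H}
U -> miss, evict R, frames {J,H,U}
H -> hit
J -> hit
H -> hit
J -> hit
U -> hit
H -> hit
U -> hit
H -> hit
Hits: 8.

8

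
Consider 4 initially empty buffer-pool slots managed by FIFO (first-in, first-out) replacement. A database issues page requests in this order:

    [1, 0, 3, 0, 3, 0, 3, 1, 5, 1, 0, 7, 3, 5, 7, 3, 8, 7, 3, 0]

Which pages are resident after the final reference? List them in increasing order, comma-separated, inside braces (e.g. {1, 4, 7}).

1 → fault, frames (1)
0 → fault, frames (1 0)
3 → fault, frames (1 0 3)
0 → hit
3 → hit
0 → hit
3 → hit
1 → hit
5 → fault, frames (1 0 3 5)
1 → hit
0 → hit
7 → fault, evict 1, frames (0 3 5 7)
3 → hit
5 → hit
7 → hit
3 → hit
8 → fault, evict 0, frames (3 5 7 8)
7 → hit
3 → hit
0 → fault, evict 3, frames (5 7 8 0)

{0, 5, 7, 8}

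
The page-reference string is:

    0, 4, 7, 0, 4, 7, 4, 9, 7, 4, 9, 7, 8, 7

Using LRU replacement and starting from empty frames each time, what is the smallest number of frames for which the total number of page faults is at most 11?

f=1: 14 faults
f=2: 12 faults
f=3: 5 faults
f=4: 5 faults
f=5: 5 faults
Smallest f with faults ≤ 11 is 3.

3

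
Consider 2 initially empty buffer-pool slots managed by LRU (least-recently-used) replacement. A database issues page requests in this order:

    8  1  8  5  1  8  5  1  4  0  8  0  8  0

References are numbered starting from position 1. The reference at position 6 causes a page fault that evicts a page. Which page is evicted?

5

pos 1: 8 → fault, frames (8)
pos 2: 1 → fault, frames (8 1)
pos 3: 8 → hit
pos 4: 5 → fault, evict 1, frames (8 5)
pos 5: 1 → fault, evict 8, frames (5 1)
pos 6: 8 → fault, evict 5, frames (1 8)
At position 6, page 5 is evicted.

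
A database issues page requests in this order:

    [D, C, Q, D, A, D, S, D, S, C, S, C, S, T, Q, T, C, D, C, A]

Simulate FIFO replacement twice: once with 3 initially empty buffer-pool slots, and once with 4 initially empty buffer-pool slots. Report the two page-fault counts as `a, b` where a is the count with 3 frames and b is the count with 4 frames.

3 frames: F F F . F F F . . F . . . F F . . F F F → 12 faults.
4 frames: F F F . F . F F . F . . . F F . . . . F → 10 faults.
10 < 12: adding a frame reduced faults, as is typical.

12, 10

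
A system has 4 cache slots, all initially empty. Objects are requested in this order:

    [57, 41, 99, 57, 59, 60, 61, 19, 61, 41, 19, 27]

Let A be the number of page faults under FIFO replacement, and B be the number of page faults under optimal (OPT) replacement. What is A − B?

Under FIFO: F F F . F F F F . F . F → 9 faults.
Under OPT: F F F . F F F F . . . F → 8 faults.
A − B = 9 − 8 = 1.

1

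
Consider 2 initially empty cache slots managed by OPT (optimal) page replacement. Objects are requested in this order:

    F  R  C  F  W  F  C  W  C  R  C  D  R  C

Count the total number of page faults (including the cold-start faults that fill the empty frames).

8

F → miss, frames (F)
R → miss, frames (F R)
C → miss, evict R, frames (F C)
F → hit
W → miss, evict C, frames (F W)
F → hit
C → miss, evict F, frames (W C)
W → hit
C → hit
R → miss, evict W, frames (C R)
C → hit
D → miss, evict C, frames (R D)
R → hit
C → miss, evict D, frames (R C)
Page faults: 8.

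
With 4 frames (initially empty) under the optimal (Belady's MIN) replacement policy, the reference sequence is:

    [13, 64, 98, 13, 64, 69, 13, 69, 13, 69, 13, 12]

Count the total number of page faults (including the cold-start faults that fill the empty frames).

5

13 → miss, frames (13)
64 → miss, frames (13 64)
98 → miss, frames (13 64 98)
13 → hit
64 → hit
69 → miss, frames (13 64 98 69)
13 → hit
69 → hit
13 → hit
69 → hit
13 → hit
12 → miss, evict 69, frames (13 64 98 12)
Page faults: 5.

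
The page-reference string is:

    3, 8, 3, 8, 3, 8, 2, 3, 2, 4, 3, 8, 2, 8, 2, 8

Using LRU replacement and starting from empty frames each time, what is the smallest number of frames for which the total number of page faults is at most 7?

3

f=1: 16 faults
f=2: 8 faults
f=3: 6 faults
f=4: 4 faults
Smallest f with faults ≤ 7 is 3.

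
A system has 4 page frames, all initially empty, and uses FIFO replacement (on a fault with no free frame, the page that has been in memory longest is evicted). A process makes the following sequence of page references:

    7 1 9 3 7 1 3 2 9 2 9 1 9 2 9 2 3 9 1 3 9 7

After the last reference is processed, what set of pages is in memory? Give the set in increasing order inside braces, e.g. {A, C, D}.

7 → miss, frames {7}
1 → miss, frames {7,1}
9 → miss, frames {7,1,9}
3 → miss, frames {7,1,9,3}
7 → hit
1 → hit
3 → hit
2 → miss, evict 7, frames {1,9,3,2}
9 → hit
2 → hit
9 → hit
1 → hit
9 → hit
2 → hit
9 → hit
2 → hit
3 → hit
9 → hit
1 → hit
3 → hit
9 → hit
7 → miss, evict 1, frames {9,3,2,7}

{2, 3, 7, 9}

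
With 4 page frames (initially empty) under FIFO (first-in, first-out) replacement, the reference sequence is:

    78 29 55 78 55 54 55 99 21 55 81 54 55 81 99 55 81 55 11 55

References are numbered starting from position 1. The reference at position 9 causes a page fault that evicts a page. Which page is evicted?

pos 1: 78 → miss, frames {78}
pos 2: 29 → miss, frames {78,29}
pos 3: 55 → miss, frames {78,29,55}
pos 4: 78 → hit
pos 5: 55 → hit
pos 6: 54 → miss, frames {78,29,55,54}
pos 7: 55 → hit
pos 8: 99 → miss, evict 78, frames {29,55,54,99}
pos 9: 21 → miss, evict 29, frames {55,54,99,21}
At position 9, page 29 is evicted.

29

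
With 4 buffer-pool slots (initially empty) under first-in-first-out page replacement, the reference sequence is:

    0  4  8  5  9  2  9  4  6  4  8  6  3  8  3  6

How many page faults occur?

10

0 → fault, frames [0]
4 → fault, frames [0, 4]
8 → fault, frames [0, 4, 8]
5 → fault, frames [0, 4, 8, 5]
9 → fault, evict 0, frames [4, 8, 5, 9]
2 → fault, evict 4, frames [8, 5, 9, 2]
9 → hit
4 → fault, evict 8, frames [5, 9, 2, 4]
6 → fault, evict 5, frames [9, 2, 4, 6]
4 → hit
8 → fault, evict 9, frames [2, 4, 6, 8]
6 → hit
3 → fault, evict 2, frames [4, 6, 8, 3]
8 → hit
3 → hit
6 → hit
Page faults: 10.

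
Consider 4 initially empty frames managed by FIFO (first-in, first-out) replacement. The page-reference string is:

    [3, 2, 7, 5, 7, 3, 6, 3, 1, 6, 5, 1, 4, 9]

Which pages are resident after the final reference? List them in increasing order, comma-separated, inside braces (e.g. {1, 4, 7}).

{1, 3, 4, 9}

3 → miss, frames {3}
2 → miss, frames {3,2}
7 → miss, frames {3,2,7}
5 → miss, frames {3,2,7,5}
7 → hit
3 → hit
6 → miss, evict 3, frames {2,7,5,6}
3 → miss, evict 2, frames {7,5,6,3}
1 → miss, evict 7, frames {5,6,3,1}
6 → hit
5 → hit
1 → hit
4 → miss, evict 5, frames {6,3,1,4}
9 → miss, evict 6, frames {3,1,4,9}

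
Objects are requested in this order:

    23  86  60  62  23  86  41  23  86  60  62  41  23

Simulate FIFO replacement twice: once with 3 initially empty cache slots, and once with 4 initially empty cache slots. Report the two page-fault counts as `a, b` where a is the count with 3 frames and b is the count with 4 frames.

3 frames: F F F F F F F . . F F . F → 10 faults.
4 frames: F F F F . . F F F F F F F → 11 faults.
11 > 10: adding a frame increased faults — Belady's anomaly.

10, 11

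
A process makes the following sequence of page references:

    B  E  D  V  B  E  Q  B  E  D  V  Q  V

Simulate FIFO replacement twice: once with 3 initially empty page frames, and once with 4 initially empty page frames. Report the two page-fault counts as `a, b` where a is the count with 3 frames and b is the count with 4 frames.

3 frames: F F F F F F F . . F F . . → 9 faults.
4 frames: F F F F . . F F F F F F . → 10 faults.
10 > 9: adding a frame increased faults — Belady's anomaly.

9, 10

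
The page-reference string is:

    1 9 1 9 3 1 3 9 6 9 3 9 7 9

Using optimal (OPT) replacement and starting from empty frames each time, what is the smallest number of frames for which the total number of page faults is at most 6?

f=1: 14 faults
f=2: 7 faults
f=3: 5 faults
f=4: 5 faults
f=5: 5 faults
Smallest f with faults ≤ 6 is 3.

3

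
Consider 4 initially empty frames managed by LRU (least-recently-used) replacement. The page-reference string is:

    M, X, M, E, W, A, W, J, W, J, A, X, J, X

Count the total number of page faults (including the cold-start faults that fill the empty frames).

M -> miss, frames [M]
X -> miss, frames [M, X]
M -> hit
E -> miss, frames [X, M, E]
W -> miss, frames [X, M, E, W]
A -> miss, evict X, frames [M, E, W, A]
W -> hit
J -> miss, evict M, frames [E, A, W, J]
W -> hit
J -> hit
A -> hit
X -> miss, evict E, frames [W, J, A, X]
J -> hit
X -> hit
Page faults: 7.

7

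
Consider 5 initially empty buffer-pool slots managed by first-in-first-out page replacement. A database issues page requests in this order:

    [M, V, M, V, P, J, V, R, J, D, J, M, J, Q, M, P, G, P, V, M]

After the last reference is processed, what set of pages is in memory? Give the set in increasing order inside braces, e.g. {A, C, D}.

M → fault, frames [M]
V → fault, frames [M, V]
M → hit
V → hit
P → fault, frames [M, V, P]
J → fault, frames [M, V, P, J]
V → hit
R → fault, frames [M, V, P, J, R]
J → hit
D → fault, evict M, frames [V, P, J, R, D]
J → hit
M → fault, evict V, frames [P, J, R, D, M]
J → hit
Q → fault, evict P, frames [J, R, D, M, Q]
M → hit
P → fault, evict J, frames [R, D, M, Q, P]
G → fault, evict R, frames [D, M, Q, P, G]
P → hit
V → fault, evict D, frames [M, Q, P, G, V]
M → hit

{G, M, P, Q, V}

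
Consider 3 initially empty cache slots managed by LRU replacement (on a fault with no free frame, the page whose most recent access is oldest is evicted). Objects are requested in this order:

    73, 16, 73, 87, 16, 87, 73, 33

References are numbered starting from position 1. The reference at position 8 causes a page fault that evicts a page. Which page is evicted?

pos 1: 73 → fault, frames (73)
pos 2: 16 → fault, frames (73 16)
pos 3: 73 → hit
pos 4: 87 → fault, frames (16 73 87)
pos 5: 16 → hit
pos 6: 87 → hit
pos 7: 73 → hit
pos 8: 33 → fault, evict 16, frames (87 73 33)
At position 8, page 16 is evicted.

16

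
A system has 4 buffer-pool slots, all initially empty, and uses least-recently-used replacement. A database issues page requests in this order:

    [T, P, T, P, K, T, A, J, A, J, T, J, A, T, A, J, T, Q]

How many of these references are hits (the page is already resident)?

12

T: miss, frames {T}
P: miss, frames {T,P}
T: hit
P: hit
K: miss, frames {T,P,K}
T: hit
A: miss, frames {P,K,T,A}
J: miss, evict P, frames {K,T,A,J}
A: hit
J: hit
T: hit
J: hit
A: hit
T: hit
A: hit
J: hit
T: hit
Q: miss, evict K, frames {A,J,T,Q}
Hits: 12.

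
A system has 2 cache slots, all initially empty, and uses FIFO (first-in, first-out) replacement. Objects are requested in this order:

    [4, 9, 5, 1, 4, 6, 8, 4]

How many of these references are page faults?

8

4 → miss, frames (4)
9 → miss, frames (4 9)
5 → miss, evict 4, frames (9 5)
1 → miss, evict 9, frames (5 1)
4 → miss, evict 5, frames (1 4)
6 → miss, evict 1, frames (4 6)
8 → miss, evict 4, frames (6 8)
4 → miss, evict 6, frames (8 4)
Page faults: 8.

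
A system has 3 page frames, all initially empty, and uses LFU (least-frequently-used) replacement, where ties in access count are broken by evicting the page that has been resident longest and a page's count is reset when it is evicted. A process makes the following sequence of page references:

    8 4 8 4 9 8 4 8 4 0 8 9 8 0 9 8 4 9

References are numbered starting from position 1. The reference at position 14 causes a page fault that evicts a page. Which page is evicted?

9

pos 1: 8 -> fault, frames {8}
pos 2: 4 -> fault, frames {8,4}
pos 3: 8 -> hit
pos 4: 4 -> hit
pos 5: 9 -> fault, frames {8,4,9}
pos 6: 8 -> hit
pos 7: 4 -> hit
pos 8: 8 -> hit
pos 9: 4 -> hit
pos 10: 0 -> fault, evict 9, frames {8,4,0}
pos 11: 8 -> hit
pos 12: 9 -> fault, evict 0, frames {8,4,9}
pos 13: 8 -> hit
pos 14: 0 -> fault, evict 9, frames {8,4,0}
At position 14, page 9 is evicted.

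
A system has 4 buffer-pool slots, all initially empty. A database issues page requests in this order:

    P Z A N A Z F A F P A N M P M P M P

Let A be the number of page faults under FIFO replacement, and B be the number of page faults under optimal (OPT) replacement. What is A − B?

1

Under FIFO: F F F F . . F . . F . . F . . . . . → 7 faults.
Under OPT: F F F F . . F . . . . . F . . . . . → 6 faults.
A − B = 7 − 6 = 1.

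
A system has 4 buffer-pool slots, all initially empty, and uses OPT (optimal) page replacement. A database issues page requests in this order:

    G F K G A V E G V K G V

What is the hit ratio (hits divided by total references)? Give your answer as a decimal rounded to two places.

G → fault, frames {G}
F → fault, frames {G,F}
K → fault, frames {G,F,K}
G → hit
A → fault, frames {G,F,K,A}
V → fault, evict A, frames {G,F,K,V}
E → fault, evict F, frames {G,K,V,E}
G → hit
V → hit
K → hit
G → hit
V → hit
Hits: 6 of 12 references → 6/12 = 0.5000.

0.50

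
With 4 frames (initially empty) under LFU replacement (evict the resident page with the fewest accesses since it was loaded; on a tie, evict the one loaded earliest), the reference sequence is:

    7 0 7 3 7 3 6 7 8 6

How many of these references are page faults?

7 -> fault, frames {7}
0 -> fault, frames {7,0}
7 -> hit
3 -> fault, frames {7,0,3}
7 -> hit
3 -> hit
6 -> fault, frames {7,0,3,6}
7 -> hit
8 -> fault, evict 0, frames {7,3,6,8}
6 -> hit
Page faults: 5.

5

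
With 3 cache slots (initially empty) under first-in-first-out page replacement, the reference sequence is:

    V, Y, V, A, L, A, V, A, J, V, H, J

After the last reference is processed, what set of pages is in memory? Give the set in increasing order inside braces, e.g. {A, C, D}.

V → miss, frames {V}
Y → miss, frames {V,Y}
V → hit
A → miss, frames {V,Y,A}
L → miss, evict V, frames {Y,A,L}
A → hit
V → miss, evict Y, frames {A,L,V}
A → hit
J → miss, evict A, frames {L,V,J}
V → hit
H → miss, evict L, frames {V,J,H}
J → hit

{H, J, V}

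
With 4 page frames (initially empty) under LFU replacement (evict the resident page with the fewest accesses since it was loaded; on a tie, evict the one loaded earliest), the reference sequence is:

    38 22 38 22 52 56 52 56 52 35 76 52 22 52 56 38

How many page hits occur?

9

38 → miss, frames (38)
22 → miss, frames (38 22)
38 → hit
22 → hit
52 → miss, frames (38 22 52)
56 → miss, frames (38 22 52 56)
52 → hit
56 → hit
52 → hit
35 → miss, evict 38, frames (22 52 56 35)
76 → miss, evict 35, frames (22 52 56 76)
52 → hit
22 → hit
52 → hit
56 → hit
38 → miss, evict 76, frames (22 52 56 38)
Hits: 9.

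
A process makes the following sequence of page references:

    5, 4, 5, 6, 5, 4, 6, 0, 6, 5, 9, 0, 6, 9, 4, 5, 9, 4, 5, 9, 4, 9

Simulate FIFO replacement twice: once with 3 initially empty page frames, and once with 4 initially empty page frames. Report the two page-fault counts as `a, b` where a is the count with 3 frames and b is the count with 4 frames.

3 frames: F F . F . . . F . F F . F . F F F . . . . . → 10 faults.
4 frames: F F . F . . . F . . F . . . . F . F . . . . → 7 faults.
7 < 10: adding a frame reduced faults, as is typical.

10, 7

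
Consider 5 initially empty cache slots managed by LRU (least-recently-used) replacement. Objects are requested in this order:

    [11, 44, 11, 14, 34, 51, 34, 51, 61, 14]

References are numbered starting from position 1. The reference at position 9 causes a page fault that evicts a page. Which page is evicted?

pos 1: 11 → fault, frames {11}
pos 2: 44 → fault, frames {11,44}
pos 3: 11 → hit
pos 4: 14 → fault, frames {44,11,14}
pos 5: 34 → fault, frames {44,11,14,34}
pos 6: 51 → fault, frames {44,11,14,34,51}
pos 7: 34 → hit
pos 8: 51 → hit
pos 9: 61 → fault, evict 44, frames {11,14,34,51,61}
At position 9, page 44 is evicted.

44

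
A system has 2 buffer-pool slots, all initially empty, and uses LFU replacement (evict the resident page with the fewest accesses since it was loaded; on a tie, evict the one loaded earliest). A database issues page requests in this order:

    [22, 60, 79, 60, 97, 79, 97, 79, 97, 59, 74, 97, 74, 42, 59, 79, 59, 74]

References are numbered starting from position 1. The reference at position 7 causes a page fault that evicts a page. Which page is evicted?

pos 1: 22: miss, frames {22}
pos 2: 60: miss, frames {22,60}
pos 3: 79: miss, evict 22, frames {60,79}
pos 4: 60: hit
pos 5: 97: miss, evict 79, frames {60,97}
pos 6: 79: miss, evict 97, frames {60,79}
pos 7: 97: miss, evict 79, frames {60,97}
At position 7, page 79 is evicted.

79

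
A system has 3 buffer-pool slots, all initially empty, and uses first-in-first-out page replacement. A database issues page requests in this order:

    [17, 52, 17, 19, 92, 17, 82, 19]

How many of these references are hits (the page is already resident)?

1

17: miss, frames {17}
52: miss, frames {17,52}
17: hit
19: miss, frames {17,52,19}
92: miss, evict 17, frames {52,19,92}
17: miss, evict 52, frames {19,92,17}
82: miss, evict 19, frames {92,17,82}
19: miss, evict 92, frames {17,82,19}
Hits: 1.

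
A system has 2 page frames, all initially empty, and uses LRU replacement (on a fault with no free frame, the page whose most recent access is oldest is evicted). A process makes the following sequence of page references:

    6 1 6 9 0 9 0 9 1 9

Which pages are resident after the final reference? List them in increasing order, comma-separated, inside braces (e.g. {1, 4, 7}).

{1, 9}

6: miss, frames (6)
1: miss, frames (6 1)
6: hit
9: miss, evict 1, frames (6 9)
0: miss, evict 6, frames (9 0)
9: hit
0: hit
9: hit
1: miss, evict 0, frames (9 1)
9: hit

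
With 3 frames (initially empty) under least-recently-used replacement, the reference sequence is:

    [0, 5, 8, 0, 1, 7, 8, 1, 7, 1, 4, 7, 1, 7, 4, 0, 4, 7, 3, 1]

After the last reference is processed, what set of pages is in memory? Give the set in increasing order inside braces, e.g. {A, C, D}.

{1, 3, 7}

0 -> fault, frames {0}
5 -> fault, frames {0,5}
8 -> fault, frames {0,5,8}
0 -> hit
1 -> fault, evict 5, frames {8,0,1}
7 -> fault, evict 8, frames {0,1,7}
8 -> fault, evict 0, frames {1,7,8}
1 -> hit
7 -> hit
1 -> hit
4 -> fault, evict 8, frames {7,1,4}
7 -> hit
1 -> hit
7 -> hit
4 -> hit
0 -> fault, evict 1, frames {7,4,0}
4 -> hit
7 -> hit
3 -> fault, evict 0, frames {4,7,3}
1 -> fault, evict 4, frames {7,3,1}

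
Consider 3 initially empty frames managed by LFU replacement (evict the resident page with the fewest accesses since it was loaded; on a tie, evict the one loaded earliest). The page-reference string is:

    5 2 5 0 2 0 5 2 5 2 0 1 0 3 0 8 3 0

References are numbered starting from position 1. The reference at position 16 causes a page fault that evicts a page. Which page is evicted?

pos 1: 5 → miss, frames (5)
pos 2: 2 → miss, frames (5 2)
pos 3: 5 → hit
pos 4: 0 → miss, frames (5 2 0)
pos 5: 2 → hit
pos 6: 0 → hit
pos 7: 5 → hit
pos 8: 2 → hit
pos 9: 5 → hit
pos 10: 2 → hit
pos 11: 0 → hit
pos 12: 1 → miss, evict 0, frames (5 2 1)
pos 13: 0 → miss, evict 1, frames (5 2 0)
pos 14: 3 → miss, evict 0, frames (5 2 3)
pos 15: 0 → miss, evict 3, frames (5 2 0)
pos 16: 8 → miss, evict 0, frames (5 2 8)
At position 16, page 0 is evicted.

0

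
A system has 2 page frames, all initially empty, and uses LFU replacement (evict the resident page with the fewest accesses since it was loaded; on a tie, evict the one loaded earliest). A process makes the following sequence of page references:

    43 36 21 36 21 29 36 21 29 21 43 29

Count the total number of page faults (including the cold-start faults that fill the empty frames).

43: fault, frames (43)
36: fault, frames (43 36)
21: fault, evict 43, frames (36 21)
36: hit
21: hit
29: fault, evict 36, frames (21 29)
36: fault, evict 29, frames (21 36)
21: hit
29: fault, evict 36, frames (21 29)
21: hit
43: fault, evict 29, frames (21 43)
29: fault, evict 43, frames (21 29)
Page faults: 8.

8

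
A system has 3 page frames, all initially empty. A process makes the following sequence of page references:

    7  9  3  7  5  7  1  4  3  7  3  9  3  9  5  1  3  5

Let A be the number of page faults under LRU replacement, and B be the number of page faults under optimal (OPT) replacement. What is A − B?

3

Under LRU: F F F . F . F F F F . F . . F F F . → 12 faults.
Under OPT: F F F . F . F F . . . F . . F F . . → 9 faults.
A − B = 12 − 9 = 3.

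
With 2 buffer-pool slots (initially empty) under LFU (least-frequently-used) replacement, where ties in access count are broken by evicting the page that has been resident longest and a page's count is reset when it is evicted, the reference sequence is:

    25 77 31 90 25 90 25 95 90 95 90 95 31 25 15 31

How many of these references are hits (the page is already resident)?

25 → fault, frames (25)
77 → fault, frames (25 77)
31 → fault, evict 25, frames (77 31)
90 → fault, evict 77, frames (31 90)
25 → fault, evict 31, frames (90 25)
90 → hit
25 → hit
95 → fault, evict 90, frames (25 95)
90 → fault, evict 95, frames (25 90)
95 → fault, evict 90, frames (25 95)
90 → fault, evict 95, frames (25 90)
95 → fault, evict 90, frames (25 95)
31 → fault, evict 95, frames (25 31)
25 → hit
15 → fault, evict 31, frames (25 15)
31 → fault, evict 15, frames (25 31)
Hits: 3.

3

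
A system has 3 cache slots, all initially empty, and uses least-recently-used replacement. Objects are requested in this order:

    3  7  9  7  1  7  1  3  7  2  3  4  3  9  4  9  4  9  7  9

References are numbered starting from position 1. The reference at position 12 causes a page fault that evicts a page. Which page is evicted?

pos 1: 3: miss, frames {3}
pos 2: 7: miss, frames {3,7}
pos 3: 9: miss, frames {3,7,9}
pos 4: 7: hit
pos 5: 1: miss, evict 3, frames {9,7,1}
pos 6: 7: hit
pos 7: 1: hit
pos 8: 3: miss, evict 9, frames {7,1,3}
pos 9: 7: hit
pos 10: 2: miss, evict 1, frames {3,7,2}
pos 11: 3: hit
pos 12: 4: miss, evict 7, frames {2,3,4}
At position 12, page 7 is evicted.

7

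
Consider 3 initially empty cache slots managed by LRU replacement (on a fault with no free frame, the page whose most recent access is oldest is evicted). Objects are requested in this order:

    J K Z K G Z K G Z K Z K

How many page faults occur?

J -> fault, frames (J)
K -> fault, frames (J K)
Z -> fault, frames (J K Z)
K -> hit
G -> fault, evict J, frames (Z K G)
Z -> hit
K -> hit
G -> hit
Z -> hit
K -> hit
Z -> hit
K -> hit
Page faults: 4.

4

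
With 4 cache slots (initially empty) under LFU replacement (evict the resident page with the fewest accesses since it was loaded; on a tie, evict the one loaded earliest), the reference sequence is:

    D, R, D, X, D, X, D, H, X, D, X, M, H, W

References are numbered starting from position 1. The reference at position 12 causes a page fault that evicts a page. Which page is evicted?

R

pos 1: D -> miss, frames {D}
pos 2: R -> miss, frames {D,R}
pos 3: D -> hit
pos 4: X -> miss, frames {D,R,X}
pos 5: D -> hit
pos 6: X -> hit
pos 7: D -> hit
pos 8: H -> miss, frames {D,R,X,H}
pos 9: X -> hit
pos 10: D -> hit
pos 11: X -> hit
pos 12: M -> miss, evict R, frames {D,X,H,M}
At position 12, page R is evicted.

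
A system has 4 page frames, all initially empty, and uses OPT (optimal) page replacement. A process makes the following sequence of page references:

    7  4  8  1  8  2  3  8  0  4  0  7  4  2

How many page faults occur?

8

7: miss, frames (7)
4: miss, frames (7 4)
8: miss, frames (7 4 8)
1: miss, frames (7 4 8 1)
8: hit
2: miss, evict 1, frames (7 4 8 2)
3: miss, evict 2, frames (7 4 8 3)
8: hit
0: miss, evict 3, frames (7 4 8 0)
4: hit
0: hit
7: hit
4: hit
2: miss, evict 0, frames (7 4 8 2)
Page faults: 8.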